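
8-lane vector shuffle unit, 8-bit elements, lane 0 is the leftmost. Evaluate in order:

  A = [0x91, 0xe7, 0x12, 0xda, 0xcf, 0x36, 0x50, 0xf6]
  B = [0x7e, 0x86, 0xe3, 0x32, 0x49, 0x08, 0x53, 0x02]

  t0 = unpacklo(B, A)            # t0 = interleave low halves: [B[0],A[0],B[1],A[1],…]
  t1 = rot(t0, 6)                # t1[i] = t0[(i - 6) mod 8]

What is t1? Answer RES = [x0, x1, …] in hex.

  t0: 7e 91 86 e7 e3 12 32 da
  t1: 86 e7 e3 12 32 da 7e 91

RES = [0x86, 0xe7, 0xe3, 0x12, 0x32, 0xda, 0x7e, 0x91]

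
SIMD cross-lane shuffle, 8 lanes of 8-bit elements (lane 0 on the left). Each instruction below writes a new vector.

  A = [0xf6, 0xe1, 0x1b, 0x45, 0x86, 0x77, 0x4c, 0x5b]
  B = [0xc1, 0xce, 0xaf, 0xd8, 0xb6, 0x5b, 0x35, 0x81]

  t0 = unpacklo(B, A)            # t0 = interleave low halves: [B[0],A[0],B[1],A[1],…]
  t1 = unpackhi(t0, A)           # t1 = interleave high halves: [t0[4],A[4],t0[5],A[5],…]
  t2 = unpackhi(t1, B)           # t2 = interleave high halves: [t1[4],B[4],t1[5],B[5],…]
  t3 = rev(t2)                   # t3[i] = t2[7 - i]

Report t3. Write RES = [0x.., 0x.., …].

  t0: c1 f6 ce e1 af 1b d8 45
  t1: af 86 1b 77 d8 4c 45 5b
  t2: d8 b6 4c 5b 45 35 5b 81
  t3: 81 5b 35 45 5b 4c b6 d8

RES = [ 0x81  0x5b  0x35  0x45  0x5b  0x4c  0xb6  0xd8 ]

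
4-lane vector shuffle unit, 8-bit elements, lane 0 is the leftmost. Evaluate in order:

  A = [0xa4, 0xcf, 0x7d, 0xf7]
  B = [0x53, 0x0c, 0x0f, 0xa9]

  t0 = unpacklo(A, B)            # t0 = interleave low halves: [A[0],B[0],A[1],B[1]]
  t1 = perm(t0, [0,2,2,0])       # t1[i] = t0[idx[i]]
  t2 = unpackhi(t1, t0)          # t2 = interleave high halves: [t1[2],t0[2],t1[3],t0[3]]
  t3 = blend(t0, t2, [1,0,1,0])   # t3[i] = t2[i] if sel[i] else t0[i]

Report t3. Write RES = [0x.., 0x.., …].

RES = [ 0xcf  0x53  0xa4  0x0c ]

  t0: a4 53 cf 0c
  t1: a4 cf cf a4
  t2: cf cf a4 0c
  t3: cf 53 a4 0c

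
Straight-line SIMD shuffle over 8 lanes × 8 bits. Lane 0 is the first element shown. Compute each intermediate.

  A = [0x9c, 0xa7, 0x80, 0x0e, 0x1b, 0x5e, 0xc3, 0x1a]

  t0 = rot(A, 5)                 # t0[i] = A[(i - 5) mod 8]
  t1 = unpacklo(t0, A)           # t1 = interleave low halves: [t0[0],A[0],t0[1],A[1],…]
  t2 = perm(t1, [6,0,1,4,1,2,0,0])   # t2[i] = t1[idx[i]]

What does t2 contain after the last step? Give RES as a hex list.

→ t0 |0e|1b|5e|c3|1a|9c|a7|80|
→ t1 |0e|9c|1b|a7|5e|80|c3|0e|
→ t2 |c3|0e|9c|5e|9c|1b|0e|0e|

RES = [ 0xc3  0x0e  0x9c  0x5e  0x9c  0x1b  0x0e  0x0e ]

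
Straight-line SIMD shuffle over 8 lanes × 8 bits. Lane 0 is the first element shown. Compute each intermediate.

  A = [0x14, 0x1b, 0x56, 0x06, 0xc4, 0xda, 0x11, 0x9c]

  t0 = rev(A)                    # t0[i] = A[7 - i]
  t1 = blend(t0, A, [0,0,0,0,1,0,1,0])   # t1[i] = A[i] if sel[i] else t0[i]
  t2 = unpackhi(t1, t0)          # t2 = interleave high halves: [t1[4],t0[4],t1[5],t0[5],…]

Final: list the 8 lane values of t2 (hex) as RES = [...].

t0 = [0x9c, 0x11, 0xda, 0xc4, 0x06, 0x56, 0x1b, 0x14]
t1 = [0x9c, 0x11, 0xda, 0xc4, 0xc4, 0x56, 0x11, 0x14]
t2 = [0xc4, 0x06, 0x56, 0x56, 0x11, 0x1b, 0x14, 0x14]

RES = [0xc4, 0x06, 0x56, 0x56, 0x11, 0x1b, 0x14, 0x14]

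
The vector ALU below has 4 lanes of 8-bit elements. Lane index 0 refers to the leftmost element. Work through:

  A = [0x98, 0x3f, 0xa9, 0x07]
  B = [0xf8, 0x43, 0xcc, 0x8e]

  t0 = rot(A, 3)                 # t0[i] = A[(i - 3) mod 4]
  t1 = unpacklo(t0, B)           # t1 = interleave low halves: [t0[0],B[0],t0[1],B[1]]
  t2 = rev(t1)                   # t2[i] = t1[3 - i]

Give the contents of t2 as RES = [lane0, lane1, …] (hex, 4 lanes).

RES = [ 0x43  0xa9  0xf8  0x3f ]

  t0: 3f a9 07 98
  t1: 3f f8 a9 43
  t2: 43 a9 f8 3f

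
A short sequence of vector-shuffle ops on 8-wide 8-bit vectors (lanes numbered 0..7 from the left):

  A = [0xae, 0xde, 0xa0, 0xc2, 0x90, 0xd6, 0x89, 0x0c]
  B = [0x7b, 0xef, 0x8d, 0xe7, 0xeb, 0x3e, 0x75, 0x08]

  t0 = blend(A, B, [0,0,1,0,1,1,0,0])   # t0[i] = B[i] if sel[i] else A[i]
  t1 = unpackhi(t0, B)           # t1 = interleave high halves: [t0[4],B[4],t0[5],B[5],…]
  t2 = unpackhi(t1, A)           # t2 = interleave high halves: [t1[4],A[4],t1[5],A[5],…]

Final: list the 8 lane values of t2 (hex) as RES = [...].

t0 = [0xae, 0xde, 0x8d, 0xc2, 0xeb, 0x3e, 0x89, 0x0c]
t1 = [0xeb, 0xeb, 0x3e, 0x3e, 0x89, 0x75, 0x0c, 0x08]
t2 = [0x89, 0x90, 0x75, 0xd6, 0x0c, 0x89, 0x08, 0x0c]

RES = [ 0x89  0x90  0x75  0xd6  0x0c  0x89  0x08  0x0c ]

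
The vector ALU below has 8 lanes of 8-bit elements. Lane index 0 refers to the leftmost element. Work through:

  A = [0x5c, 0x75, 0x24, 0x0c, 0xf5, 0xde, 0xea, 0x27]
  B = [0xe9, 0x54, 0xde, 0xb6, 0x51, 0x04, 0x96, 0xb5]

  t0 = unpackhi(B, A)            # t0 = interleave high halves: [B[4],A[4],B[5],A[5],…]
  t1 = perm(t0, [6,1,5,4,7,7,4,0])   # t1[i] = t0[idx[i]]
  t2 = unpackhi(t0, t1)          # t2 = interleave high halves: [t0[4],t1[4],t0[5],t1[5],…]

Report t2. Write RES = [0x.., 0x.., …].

RES = [0x96, 0x27, 0xea, 0x27, 0xb5, 0x96, 0x27, 0x51]

t0 = [0x51, 0xf5, 0x04, 0xde, 0x96, 0xea, 0xb5, 0x27]
t1 = [0xb5, 0xf5, 0xea, 0x96, 0x27, 0x27, 0x96, 0x51]
t2 = [0x96, 0x27, 0xea, 0x27, 0xb5, 0x96, 0x27, 0x51]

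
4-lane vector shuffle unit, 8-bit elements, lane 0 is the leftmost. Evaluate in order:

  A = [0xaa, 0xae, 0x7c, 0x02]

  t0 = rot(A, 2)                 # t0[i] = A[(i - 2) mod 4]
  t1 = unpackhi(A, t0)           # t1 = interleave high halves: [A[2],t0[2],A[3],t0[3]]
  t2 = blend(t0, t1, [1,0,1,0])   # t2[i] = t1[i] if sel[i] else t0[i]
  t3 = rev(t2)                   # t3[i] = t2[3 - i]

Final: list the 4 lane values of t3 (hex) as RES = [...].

RES = [ 0xae  0x02  0x02  0x7c ]

  t0: 7c 02 aa ae
  t1: 7c aa 02 ae
  t2: 7c 02 02 ae
  t3: ae 02 02 7c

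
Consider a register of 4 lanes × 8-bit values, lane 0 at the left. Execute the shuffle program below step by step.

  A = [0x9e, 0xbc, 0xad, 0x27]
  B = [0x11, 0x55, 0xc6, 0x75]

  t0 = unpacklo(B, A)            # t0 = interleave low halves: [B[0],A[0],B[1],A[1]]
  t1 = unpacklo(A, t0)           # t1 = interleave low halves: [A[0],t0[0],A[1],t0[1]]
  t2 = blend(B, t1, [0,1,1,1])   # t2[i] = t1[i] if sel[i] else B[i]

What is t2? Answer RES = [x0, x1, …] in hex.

→ t0 |11|9e|55|bc|
→ t1 |9e|11|bc|9e|
→ t2 |11|11|bc|9e|

RES = [0x11, 0x11, 0xbc, 0x9e]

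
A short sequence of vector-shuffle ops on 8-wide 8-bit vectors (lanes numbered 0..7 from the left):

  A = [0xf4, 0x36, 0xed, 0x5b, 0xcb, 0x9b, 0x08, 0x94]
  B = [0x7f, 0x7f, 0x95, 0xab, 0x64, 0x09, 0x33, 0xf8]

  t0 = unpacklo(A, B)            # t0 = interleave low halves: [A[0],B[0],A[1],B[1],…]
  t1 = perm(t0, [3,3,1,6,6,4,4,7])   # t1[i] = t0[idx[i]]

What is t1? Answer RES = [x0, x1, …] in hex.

RES = [0x7f, 0x7f, 0x7f, 0x5b, 0x5b, 0xed, 0xed, 0xab]

→ t0 |f4|7f|36|7f|ed|95|5b|ab|
→ t1 |7f|7f|7f|5b|5b|ed|ed|ab|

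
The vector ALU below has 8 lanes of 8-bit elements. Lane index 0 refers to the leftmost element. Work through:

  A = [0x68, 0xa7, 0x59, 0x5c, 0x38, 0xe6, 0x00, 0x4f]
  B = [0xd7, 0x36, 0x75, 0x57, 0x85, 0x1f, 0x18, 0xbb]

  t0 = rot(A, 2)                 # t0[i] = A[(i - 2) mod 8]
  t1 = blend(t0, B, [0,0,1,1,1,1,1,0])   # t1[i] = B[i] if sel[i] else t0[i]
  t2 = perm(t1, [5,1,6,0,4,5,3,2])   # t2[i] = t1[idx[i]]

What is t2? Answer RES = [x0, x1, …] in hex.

→ t0 |00|4f|68|a7|59|5c|38|e6|
→ t1 |00|4f|75|57|85|1f|18|e6|
→ t2 |1f|4f|18|00|85|1f|57|75|

RES = [0x1f, 0x4f, 0x18, 0x00, 0x85, 0x1f, 0x57, 0x75]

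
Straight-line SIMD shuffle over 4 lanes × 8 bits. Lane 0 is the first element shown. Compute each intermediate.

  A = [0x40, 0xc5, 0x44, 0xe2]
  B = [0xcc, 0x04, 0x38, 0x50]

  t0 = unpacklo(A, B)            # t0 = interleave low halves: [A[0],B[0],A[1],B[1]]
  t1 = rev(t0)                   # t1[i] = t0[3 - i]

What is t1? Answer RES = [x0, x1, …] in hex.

→ t0 |40|cc|c5|04|
→ t1 |04|c5|cc|40|

RES = [ 0x04  0xc5  0xcc  0x40 ]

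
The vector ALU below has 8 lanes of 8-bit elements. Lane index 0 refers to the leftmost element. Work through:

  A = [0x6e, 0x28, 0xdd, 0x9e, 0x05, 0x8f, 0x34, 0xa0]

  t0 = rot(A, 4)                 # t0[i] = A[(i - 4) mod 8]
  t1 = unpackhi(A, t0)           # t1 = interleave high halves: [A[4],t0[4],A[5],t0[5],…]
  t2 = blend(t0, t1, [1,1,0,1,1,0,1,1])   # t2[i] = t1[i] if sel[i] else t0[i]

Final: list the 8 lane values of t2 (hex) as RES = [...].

  t0: 05 8f 34 a0 6e 28 dd 9e
  t1: 05 6e 8f 28 34 dd a0 9e
  t2: 05 6e 34 28 34 28 a0 9e

RES = [ 0x05  0x6e  0x34  0x28  0x34  0x28  0xa0  0x9e ]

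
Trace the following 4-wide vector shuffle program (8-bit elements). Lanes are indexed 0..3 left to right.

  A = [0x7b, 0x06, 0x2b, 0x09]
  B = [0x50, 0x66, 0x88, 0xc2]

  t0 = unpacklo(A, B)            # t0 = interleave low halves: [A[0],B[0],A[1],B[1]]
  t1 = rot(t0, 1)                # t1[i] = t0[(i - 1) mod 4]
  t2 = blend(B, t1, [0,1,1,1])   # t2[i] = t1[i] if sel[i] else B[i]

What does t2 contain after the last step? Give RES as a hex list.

→ t0 |7b|50|06|66|
→ t1 |66|7b|50|06|
→ t2 |50|7b|50|06|

RES = [0x50, 0x7b, 0x50, 0x06]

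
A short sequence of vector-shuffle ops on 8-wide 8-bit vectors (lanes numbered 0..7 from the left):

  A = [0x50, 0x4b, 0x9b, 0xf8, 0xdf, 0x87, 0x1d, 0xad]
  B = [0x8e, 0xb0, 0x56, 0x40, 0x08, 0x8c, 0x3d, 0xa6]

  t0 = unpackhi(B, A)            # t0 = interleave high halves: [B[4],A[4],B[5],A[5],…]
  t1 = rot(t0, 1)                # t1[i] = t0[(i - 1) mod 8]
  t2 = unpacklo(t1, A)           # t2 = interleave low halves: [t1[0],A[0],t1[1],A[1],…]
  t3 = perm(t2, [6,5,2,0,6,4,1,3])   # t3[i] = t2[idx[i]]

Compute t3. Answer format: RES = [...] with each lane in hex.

→ t0 |08|df|8c|87|3d|1d|a6|ad|
→ t1 |ad|08|df|8c|87|3d|1d|a6|
→ t2 |ad|50|08|4b|df|9b|8c|f8|
→ t3 |8c|9b|08|ad|8c|df|50|4b|

RES = [0x8c, 0x9b, 0x08, 0xad, 0x8c, 0xdf, 0x50, 0x4b]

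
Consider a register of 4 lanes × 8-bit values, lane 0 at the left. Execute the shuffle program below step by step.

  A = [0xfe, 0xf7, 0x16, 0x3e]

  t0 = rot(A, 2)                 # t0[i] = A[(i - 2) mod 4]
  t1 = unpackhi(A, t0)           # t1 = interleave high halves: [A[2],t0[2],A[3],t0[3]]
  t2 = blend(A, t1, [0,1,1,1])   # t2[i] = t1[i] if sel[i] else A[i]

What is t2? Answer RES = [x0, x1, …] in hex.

RES = [0xfe, 0xfe, 0x3e, 0xf7]

  t0: 16 3e fe f7
  t1: 16 fe 3e f7
  t2: fe fe 3e f7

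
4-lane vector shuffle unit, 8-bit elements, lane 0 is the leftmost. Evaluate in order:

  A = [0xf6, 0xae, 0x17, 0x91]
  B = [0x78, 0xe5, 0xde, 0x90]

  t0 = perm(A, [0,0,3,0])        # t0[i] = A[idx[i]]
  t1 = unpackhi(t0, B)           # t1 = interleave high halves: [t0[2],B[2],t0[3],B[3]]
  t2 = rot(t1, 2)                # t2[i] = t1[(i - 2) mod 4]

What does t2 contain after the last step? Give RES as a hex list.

RES = [ 0xf6  0x90  0x91  0xde ]

→ t0 |f6|f6|91|f6|
→ t1 |91|de|f6|90|
→ t2 |f6|90|91|de|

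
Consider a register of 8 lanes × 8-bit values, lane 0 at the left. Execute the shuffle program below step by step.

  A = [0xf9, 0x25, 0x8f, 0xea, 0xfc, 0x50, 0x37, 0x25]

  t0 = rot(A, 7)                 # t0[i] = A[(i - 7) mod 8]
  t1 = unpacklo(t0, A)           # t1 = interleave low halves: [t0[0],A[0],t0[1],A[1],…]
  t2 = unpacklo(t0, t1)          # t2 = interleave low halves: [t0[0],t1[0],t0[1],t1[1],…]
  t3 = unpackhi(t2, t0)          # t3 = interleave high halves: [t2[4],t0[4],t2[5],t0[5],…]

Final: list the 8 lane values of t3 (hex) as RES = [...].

RES = [ 0xea  0x50  0x8f  0x37  0xfc  0x25  0x25  0xf9 ]

  t0: 25 8f ea fc 50 37 25 f9
  t1: 25 f9 8f 25 ea 8f fc ea
  t2: 25 25 8f f9 ea 8f fc 25
  t3: ea 50 8f 37 fc 25 25 f9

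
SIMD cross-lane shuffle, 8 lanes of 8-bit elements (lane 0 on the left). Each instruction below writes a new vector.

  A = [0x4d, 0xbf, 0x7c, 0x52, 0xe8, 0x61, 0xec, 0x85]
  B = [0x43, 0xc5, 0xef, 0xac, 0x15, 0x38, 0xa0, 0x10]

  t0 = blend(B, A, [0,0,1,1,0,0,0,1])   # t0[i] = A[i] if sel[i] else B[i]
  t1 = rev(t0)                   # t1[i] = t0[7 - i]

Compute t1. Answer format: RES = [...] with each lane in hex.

RES = [0x85, 0xa0, 0x38, 0x15, 0x52, 0x7c, 0xc5, 0x43]

→ t0 |43|c5|7c|52|15|38|a0|85|
→ t1 |85|a0|38|15|52|7c|c5|43|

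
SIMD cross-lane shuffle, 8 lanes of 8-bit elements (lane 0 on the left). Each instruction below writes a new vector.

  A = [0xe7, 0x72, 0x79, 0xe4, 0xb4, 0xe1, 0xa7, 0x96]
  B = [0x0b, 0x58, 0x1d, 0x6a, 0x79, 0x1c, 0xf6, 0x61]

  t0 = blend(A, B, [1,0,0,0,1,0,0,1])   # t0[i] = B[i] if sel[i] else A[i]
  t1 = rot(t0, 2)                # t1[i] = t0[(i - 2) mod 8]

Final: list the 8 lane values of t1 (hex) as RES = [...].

→ t0 |0b|72|79|e4|79|e1|a7|61|
→ t1 |a7|61|0b|72|79|e4|79|e1|

RES = [ 0xa7  0x61  0x0b  0x72  0x79  0xe4  0x79  0xe1 ]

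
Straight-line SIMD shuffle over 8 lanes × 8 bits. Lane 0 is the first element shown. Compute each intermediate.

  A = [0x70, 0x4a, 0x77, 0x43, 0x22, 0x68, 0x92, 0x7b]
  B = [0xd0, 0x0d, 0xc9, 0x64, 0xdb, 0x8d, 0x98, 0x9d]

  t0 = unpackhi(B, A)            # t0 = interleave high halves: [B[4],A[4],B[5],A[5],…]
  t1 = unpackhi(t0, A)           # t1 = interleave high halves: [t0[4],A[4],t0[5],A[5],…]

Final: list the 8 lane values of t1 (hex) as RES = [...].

  t0: db 22 8d 68 98 92 9d 7b
  t1: 98 22 92 68 9d 92 7b 7b

RES = [ 0x98  0x22  0x92  0x68  0x9d  0x92  0x7b  0x7b ]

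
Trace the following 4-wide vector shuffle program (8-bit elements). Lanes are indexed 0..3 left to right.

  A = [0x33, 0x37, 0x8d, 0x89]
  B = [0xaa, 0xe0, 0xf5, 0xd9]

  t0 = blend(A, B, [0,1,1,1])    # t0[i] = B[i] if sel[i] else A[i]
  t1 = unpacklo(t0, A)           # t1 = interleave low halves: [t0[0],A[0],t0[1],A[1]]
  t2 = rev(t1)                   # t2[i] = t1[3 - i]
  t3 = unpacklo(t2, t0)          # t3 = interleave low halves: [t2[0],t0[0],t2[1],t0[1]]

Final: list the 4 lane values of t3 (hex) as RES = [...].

RES = [ 0x37  0x33  0xe0  0xe0 ]

  t0: 33 e0 f5 d9
  t1: 33 33 e0 37
  t2: 37 e0 33 33
  t3: 37 33 e0 e0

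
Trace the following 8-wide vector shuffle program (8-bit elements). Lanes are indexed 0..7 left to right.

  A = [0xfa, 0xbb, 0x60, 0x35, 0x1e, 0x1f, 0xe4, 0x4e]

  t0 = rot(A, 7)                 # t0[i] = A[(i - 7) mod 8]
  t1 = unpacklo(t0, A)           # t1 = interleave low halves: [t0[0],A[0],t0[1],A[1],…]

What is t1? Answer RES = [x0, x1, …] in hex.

RES = [ 0xbb  0xfa  0x60  0xbb  0x35  0x60  0x1e  0x35 ]

t0 = [0xbb, 0x60, 0x35, 0x1e, 0x1f, 0xe4, 0x4e, 0xfa]
t1 = [0xbb, 0xfa, 0x60, 0xbb, 0x35, 0x60, 0x1e, 0x35]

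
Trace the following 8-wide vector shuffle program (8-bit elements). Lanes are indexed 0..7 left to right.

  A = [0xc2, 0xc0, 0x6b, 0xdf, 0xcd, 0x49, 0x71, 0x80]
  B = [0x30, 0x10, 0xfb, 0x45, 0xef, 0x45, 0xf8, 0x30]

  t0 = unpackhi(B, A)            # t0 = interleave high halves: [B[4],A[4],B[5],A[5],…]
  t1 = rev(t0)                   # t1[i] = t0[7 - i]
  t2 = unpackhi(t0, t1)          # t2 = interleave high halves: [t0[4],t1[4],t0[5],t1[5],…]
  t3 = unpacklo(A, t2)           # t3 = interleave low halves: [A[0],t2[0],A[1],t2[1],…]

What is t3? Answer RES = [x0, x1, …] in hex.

  t0: ef cd 45 49 f8 71 30 80
  t1: 80 30 71 f8 49 45 cd ef
  t2: f8 49 71 45 30 cd 80 ef
  t3: c2 f8 c0 49 6b 71 df 45

RES = [0xc2, 0xf8, 0xc0, 0x49, 0x6b, 0x71, 0xdf, 0x45]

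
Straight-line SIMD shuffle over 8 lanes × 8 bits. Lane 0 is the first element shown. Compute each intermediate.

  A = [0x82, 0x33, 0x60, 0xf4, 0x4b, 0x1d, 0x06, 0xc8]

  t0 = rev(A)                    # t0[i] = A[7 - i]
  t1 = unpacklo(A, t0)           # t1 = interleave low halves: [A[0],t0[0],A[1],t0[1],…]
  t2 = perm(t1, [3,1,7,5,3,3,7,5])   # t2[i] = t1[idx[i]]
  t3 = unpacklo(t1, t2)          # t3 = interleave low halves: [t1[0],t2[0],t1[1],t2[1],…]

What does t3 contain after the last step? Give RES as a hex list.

t0 = [0xc8, 0x06, 0x1d, 0x4b, 0xf4, 0x60, 0x33, 0x82]
t1 = [0x82, 0xc8, 0x33, 0x06, 0x60, 0x1d, 0xf4, 0x4b]
t2 = [0x06, 0xc8, 0x4b, 0x1d, 0x06, 0x06, 0x4b, 0x1d]
t3 = [0x82, 0x06, 0xc8, 0xc8, 0x33, 0x4b, 0x06, 0x1d]

RES = [ 0x82  0x06  0xc8  0xc8  0x33  0x4b  0x06  0x1d ]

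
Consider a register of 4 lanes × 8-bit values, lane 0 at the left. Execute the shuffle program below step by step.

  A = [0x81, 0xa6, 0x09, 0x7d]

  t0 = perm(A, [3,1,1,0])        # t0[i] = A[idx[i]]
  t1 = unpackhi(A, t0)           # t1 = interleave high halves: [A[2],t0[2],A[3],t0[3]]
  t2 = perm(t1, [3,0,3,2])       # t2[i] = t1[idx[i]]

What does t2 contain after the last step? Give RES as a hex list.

t0 = [0x7d, 0xa6, 0xa6, 0x81]
t1 = [0x09, 0xa6, 0x7d, 0x81]
t2 = [0x81, 0x09, 0x81, 0x7d]

RES = [0x81, 0x09, 0x81, 0x7d]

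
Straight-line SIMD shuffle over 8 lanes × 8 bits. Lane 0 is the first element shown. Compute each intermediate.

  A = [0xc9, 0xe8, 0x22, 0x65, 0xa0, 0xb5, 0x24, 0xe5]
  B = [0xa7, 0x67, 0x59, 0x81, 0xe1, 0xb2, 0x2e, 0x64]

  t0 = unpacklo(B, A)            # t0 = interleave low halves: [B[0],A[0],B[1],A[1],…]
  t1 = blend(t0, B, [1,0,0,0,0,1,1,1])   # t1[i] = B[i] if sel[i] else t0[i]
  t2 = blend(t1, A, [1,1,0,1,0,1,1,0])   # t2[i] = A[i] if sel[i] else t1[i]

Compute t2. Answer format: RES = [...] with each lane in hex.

RES = [0xc9, 0xe8, 0x67, 0x65, 0x59, 0xb5, 0x24, 0x64]

t0 = [0xa7, 0xc9, 0x67, 0xe8, 0x59, 0x22, 0x81, 0x65]
t1 = [0xa7, 0xc9, 0x67, 0xe8, 0x59, 0xb2, 0x2e, 0x64]
t2 = [0xc9, 0xe8, 0x67, 0x65, 0x59, 0xb5, 0x24, 0x64]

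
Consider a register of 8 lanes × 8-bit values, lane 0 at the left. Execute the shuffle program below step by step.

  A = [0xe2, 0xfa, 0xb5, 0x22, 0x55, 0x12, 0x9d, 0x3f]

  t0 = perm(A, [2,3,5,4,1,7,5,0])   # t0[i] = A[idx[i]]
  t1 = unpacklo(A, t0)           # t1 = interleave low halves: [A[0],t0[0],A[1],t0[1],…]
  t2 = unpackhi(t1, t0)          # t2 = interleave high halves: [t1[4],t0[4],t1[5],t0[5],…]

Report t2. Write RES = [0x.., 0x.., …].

  t0: b5 22 12 55 fa 3f 12 e2
  t1: e2 b5 fa 22 b5 12 22 55
  t2: b5 fa 12 3f 22 12 55 e2

RES = [0xb5, 0xfa, 0x12, 0x3f, 0x22, 0x12, 0x55, 0xe2]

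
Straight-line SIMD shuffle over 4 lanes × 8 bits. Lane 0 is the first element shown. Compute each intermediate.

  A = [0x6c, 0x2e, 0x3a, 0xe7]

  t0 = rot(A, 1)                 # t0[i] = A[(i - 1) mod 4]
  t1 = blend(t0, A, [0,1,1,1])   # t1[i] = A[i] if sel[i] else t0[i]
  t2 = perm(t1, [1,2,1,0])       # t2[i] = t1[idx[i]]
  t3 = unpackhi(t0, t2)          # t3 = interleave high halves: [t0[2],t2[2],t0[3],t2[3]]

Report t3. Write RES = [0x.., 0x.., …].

RES = [ 0x2e  0x2e  0x3a  0xe7 ]

→ t0 |e7|6c|2e|3a|
→ t1 |e7|2e|3a|e7|
→ t2 |2e|3a|2e|e7|
→ t3 |2e|2e|3a|e7|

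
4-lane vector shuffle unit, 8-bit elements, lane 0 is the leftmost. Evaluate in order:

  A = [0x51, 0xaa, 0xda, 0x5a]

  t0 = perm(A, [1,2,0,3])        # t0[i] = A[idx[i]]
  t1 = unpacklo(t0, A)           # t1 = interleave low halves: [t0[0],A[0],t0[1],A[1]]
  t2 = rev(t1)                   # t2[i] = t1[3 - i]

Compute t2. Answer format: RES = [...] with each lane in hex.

RES = [0xaa, 0xda, 0x51, 0xaa]

→ t0 |aa|da|51|5a|
→ t1 |aa|51|da|aa|
→ t2 |aa|da|51|aa|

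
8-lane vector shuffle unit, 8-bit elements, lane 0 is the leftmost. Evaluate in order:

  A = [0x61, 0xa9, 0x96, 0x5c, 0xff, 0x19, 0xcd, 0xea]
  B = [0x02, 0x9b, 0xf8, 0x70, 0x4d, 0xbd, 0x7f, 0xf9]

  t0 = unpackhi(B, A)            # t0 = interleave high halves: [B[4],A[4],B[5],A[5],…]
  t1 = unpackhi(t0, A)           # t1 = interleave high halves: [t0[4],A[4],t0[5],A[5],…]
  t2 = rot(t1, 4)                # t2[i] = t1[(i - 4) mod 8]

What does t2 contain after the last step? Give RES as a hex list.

  t0: 4d ff bd 19 7f cd f9 ea
  t1: 7f ff cd 19 f9 cd ea ea
  t2: f9 cd ea ea 7f ff cd 19

RES = [0xf9, 0xcd, 0xea, 0xea, 0x7f, 0xff, 0xcd, 0x19]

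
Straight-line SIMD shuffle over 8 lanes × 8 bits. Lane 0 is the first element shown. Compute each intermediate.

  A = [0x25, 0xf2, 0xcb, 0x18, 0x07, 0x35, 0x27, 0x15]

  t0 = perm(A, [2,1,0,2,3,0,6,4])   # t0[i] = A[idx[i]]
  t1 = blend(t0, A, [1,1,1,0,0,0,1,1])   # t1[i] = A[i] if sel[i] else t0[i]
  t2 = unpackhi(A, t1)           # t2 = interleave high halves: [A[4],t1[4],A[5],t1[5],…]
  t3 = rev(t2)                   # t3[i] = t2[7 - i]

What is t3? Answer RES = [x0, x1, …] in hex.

RES = [ 0x15  0x15  0x27  0x27  0x25  0x35  0x18  0x07 ]

t0 = [0xcb, 0xf2, 0x25, 0xcb, 0x18, 0x25, 0x27, 0x07]
t1 = [0x25, 0xf2, 0xcb, 0xcb, 0x18, 0x25, 0x27, 0x15]
t2 = [0x07, 0x18, 0x35, 0x25, 0x27, 0x27, 0x15, 0x15]
t3 = [0x15, 0x15, 0x27, 0x27, 0x25, 0x35, 0x18, 0x07]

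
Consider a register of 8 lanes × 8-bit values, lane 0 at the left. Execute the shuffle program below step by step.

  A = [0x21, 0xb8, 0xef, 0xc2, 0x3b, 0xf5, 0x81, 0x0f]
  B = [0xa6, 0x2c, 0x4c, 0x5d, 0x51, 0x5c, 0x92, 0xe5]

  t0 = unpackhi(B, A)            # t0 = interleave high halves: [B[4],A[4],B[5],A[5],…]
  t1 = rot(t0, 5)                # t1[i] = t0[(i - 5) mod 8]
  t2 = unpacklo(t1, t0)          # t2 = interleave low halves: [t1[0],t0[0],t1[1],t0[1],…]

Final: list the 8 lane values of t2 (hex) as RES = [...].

RES = [0xf5, 0x51, 0x92, 0x3b, 0x81, 0x5c, 0xe5, 0xf5]

→ t0 |51|3b|5c|f5|92|81|e5|0f|
→ t1 |f5|92|81|e5|0f|51|3b|5c|
→ t2 |f5|51|92|3b|81|5c|e5|f5|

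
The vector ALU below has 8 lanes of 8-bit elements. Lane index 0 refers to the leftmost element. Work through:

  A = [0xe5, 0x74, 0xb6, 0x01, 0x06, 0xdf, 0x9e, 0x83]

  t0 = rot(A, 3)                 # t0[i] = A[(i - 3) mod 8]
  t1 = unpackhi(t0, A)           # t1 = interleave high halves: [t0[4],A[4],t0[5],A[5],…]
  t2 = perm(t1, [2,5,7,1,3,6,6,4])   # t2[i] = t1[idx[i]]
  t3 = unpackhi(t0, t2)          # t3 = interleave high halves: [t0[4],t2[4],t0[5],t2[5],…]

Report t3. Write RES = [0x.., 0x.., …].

  t0: df 9e 83 e5 74 b6 01 06
  t1: 74 06 b6 df 01 9e 06 83
  t2: b6 9e 83 06 df 06 06 01
  t3: 74 df b6 06 01 06 06 01

RES = [0x74, 0xdf, 0xb6, 0x06, 0x01, 0x06, 0x06, 0x01]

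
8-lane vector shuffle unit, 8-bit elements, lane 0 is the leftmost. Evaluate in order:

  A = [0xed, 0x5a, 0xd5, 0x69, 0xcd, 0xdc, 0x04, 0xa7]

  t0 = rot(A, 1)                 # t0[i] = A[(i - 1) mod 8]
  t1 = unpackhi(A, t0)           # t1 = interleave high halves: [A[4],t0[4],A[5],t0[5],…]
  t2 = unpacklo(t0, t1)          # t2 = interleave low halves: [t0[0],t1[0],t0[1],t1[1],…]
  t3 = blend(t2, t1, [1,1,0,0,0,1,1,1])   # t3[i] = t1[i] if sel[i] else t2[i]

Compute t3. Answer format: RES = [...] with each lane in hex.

RES = [0xcd, 0x69, 0xed, 0x69, 0x5a, 0xdc, 0xa7, 0x04]

t0 = [0xa7, 0xed, 0x5a, 0xd5, 0x69, 0xcd, 0xdc, 0x04]
t1 = [0xcd, 0x69, 0xdc, 0xcd, 0x04, 0xdc, 0xa7, 0x04]
t2 = [0xa7, 0xcd, 0xed, 0x69, 0x5a, 0xdc, 0xd5, 0xcd]
t3 = [0xcd, 0x69, 0xed, 0x69, 0x5a, 0xdc, 0xa7, 0x04]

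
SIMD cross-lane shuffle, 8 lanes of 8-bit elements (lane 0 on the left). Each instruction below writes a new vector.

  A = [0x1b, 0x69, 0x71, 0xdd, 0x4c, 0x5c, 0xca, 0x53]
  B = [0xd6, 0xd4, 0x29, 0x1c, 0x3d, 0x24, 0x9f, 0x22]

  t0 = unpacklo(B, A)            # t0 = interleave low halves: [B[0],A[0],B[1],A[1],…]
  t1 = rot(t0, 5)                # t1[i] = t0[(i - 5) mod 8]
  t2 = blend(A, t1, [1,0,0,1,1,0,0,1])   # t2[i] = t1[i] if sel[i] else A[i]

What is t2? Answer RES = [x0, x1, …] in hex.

RES = [0x69, 0x69, 0x71, 0x1c, 0xdd, 0x5c, 0xca, 0xd4]

→ t0 |d6|1b|d4|69|29|71|1c|dd|
→ t1 |69|29|71|1c|dd|d6|1b|d4|
→ t2 |69|69|71|1c|dd|5c|ca|d4|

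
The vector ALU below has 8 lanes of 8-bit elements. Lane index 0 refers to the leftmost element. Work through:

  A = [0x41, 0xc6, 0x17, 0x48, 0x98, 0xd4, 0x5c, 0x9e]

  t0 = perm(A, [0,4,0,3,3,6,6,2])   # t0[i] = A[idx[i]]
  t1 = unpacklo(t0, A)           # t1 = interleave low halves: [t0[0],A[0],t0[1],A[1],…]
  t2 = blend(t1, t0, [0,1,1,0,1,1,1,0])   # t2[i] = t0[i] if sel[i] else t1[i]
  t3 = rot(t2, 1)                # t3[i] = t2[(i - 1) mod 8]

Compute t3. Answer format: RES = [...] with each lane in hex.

RES = [ 0x48  0x41  0x98  0x41  0xc6  0x48  0x5c  0x5c ]

  t0: 41 98 41 48 48 5c 5c 17
  t1: 41 41 98 c6 41 17 48 48
  t2: 41 98 41 c6 48 5c 5c 48
  t3: 48 41 98 41 c6 48 5c 5c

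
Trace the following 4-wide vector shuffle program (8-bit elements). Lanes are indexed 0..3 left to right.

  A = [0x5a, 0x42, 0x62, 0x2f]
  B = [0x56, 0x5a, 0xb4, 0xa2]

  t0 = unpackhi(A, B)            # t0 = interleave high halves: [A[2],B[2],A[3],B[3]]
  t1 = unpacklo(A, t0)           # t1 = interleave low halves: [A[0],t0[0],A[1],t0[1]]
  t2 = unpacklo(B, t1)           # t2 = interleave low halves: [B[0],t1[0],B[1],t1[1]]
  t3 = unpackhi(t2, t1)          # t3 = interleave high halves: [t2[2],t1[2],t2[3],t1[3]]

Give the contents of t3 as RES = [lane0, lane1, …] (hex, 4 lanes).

RES = [ 0x5a  0x42  0x62  0xb4 ]

→ t0 |62|b4|2f|a2|
→ t1 |5a|62|42|b4|
→ t2 |56|5a|5a|62|
→ t3 |5a|42|62|b4|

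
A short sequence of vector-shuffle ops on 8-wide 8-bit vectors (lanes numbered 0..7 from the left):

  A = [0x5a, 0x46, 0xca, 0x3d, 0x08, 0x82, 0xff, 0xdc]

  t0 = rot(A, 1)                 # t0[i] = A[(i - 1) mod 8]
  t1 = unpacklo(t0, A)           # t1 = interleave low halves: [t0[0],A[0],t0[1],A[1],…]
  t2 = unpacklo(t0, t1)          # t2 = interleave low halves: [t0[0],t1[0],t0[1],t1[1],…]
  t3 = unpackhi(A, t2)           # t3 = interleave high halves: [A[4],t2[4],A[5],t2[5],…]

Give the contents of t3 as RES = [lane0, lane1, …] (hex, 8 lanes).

t0 = [0xdc, 0x5a, 0x46, 0xca, 0x3d, 0x08, 0x82, 0xff]
t1 = [0xdc, 0x5a, 0x5a, 0x46, 0x46, 0xca, 0xca, 0x3d]
t2 = [0xdc, 0xdc, 0x5a, 0x5a, 0x46, 0x5a, 0xca, 0x46]
t3 = [0x08, 0x46, 0x82, 0x5a, 0xff, 0xca, 0xdc, 0x46]

RES = [ 0x08  0x46  0x82  0x5a  0xff  0xca  0xdc  0x46 ]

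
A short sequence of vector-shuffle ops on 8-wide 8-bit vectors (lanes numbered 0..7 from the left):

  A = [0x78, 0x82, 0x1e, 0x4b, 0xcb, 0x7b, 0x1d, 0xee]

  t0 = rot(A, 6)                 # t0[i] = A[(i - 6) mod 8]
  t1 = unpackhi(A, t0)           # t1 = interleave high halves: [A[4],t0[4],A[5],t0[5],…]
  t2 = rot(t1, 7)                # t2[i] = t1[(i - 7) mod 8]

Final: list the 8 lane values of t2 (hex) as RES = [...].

  t0: 1e 4b cb 7b 1d ee 78 82
  t1: cb 1d 7b ee 1d 78 ee 82
  t2: 1d 7b ee 1d 78 ee 82 cb

RES = [0x1d, 0x7b, 0xee, 0x1d, 0x78, 0xee, 0x82, 0xcb]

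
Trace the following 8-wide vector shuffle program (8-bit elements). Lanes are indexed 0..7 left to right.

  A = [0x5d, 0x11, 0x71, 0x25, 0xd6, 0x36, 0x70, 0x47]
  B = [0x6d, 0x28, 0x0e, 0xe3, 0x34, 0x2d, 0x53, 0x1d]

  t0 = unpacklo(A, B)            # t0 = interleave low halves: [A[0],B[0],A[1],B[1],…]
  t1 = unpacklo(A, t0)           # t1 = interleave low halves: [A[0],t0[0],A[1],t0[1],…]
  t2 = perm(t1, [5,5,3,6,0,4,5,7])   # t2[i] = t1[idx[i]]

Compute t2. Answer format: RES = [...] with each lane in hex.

→ t0 |5d|6d|11|28|71|0e|25|e3|
→ t1 |5d|5d|11|6d|71|11|25|28|
→ t2 |11|11|6d|25|5d|71|11|28|

RES = [ 0x11  0x11  0x6d  0x25  0x5d  0x71  0x11  0x28 ]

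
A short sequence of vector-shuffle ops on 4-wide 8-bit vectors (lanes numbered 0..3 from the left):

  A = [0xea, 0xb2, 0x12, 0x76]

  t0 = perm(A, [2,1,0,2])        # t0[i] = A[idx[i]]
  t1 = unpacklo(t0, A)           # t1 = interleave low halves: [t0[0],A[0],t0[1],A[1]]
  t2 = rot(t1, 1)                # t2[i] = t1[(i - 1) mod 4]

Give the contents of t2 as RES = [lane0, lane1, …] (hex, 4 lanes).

RES = [0xb2, 0x12, 0xea, 0xb2]

t0 = [0x12, 0xb2, 0xea, 0x12]
t1 = [0x12, 0xea, 0xb2, 0xb2]
t2 = [0xb2, 0x12, 0xea, 0xb2]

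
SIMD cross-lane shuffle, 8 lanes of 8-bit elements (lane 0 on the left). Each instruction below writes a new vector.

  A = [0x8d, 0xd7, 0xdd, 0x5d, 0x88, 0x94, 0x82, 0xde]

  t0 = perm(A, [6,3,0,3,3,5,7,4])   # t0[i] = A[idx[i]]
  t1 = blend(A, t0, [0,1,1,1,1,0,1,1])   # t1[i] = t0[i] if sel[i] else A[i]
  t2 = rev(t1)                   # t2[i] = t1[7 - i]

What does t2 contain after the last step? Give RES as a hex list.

RES = [ 0x88  0xde  0x94  0x5d  0x5d  0x8d  0x5d  0x8d ]

t0 = [0x82, 0x5d, 0x8d, 0x5d, 0x5d, 0x94, 0xde, 0x88]
t1 = [0x8d, 0x5d, 0x8d, 0x5d, 0x5d, 0x94, 0xde, 0x88]
t2 = [0x88, 0xde, 0x94, 0x5d, 0x5d, 0x8d, 0x5d, 0x8d]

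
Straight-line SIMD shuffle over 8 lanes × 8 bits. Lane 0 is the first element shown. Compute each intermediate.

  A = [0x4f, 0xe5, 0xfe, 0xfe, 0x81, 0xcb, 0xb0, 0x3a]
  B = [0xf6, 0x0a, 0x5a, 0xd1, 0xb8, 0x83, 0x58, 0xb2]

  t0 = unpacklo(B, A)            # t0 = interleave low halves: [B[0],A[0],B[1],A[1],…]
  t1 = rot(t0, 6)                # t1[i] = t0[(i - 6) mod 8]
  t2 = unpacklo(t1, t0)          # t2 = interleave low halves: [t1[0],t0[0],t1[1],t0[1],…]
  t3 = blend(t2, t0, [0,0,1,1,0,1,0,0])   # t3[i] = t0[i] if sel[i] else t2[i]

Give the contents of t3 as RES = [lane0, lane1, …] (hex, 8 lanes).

→ t0 |f6|4f|0a|e5|5a|fe|d1|fe|
→ t1 |0a|e5|5a|fe|d1|fe|f6|4f|
→ t2 |0a|f6|e5|4f|5a|0a|fe|e5|
→ t3 |0a|f6|0a|e5|5a|fe|fe|e5|

RES = [ 0x0a  0xf6  0x0a  0xe5  0x5a  0xfe  0xfe  0xe5 ]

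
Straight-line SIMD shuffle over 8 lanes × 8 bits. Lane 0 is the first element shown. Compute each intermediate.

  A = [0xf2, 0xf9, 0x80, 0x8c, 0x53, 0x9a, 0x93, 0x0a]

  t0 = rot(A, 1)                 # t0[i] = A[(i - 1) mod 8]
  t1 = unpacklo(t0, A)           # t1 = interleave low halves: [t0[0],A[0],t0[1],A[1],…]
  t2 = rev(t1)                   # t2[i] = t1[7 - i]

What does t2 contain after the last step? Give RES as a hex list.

RES = [ 0x8c  0x80  0x80  0xf9  0xf9  0xf2  0xf2  0x0a ]

t0 = [0x0a, 0xf2, 0xf9, 0x80, 0x8c, 0x53, 0x9a, 0x93]
t1 = [0x0a, 0xf2, 0xf2, 0xf9, 0xf9, 0x80, 0x80, 0x8c]
t2 = [0x8c, 0x80, 0x80, 0xf9, 0xf9, 0xf2, 0xf2, 0x0a]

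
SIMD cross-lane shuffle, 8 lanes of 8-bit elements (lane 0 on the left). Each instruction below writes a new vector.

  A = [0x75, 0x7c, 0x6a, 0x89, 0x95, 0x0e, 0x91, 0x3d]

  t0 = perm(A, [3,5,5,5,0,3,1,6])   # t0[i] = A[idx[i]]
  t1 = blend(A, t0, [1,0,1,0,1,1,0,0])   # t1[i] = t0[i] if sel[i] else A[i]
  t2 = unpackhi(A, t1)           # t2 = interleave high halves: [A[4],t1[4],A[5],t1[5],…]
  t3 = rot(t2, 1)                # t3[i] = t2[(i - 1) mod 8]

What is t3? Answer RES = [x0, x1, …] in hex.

  t0: 89 0e 0e 0e 75 89 7c 91
  t1: 89 7c 0e 89 75 89 91 3d
  t2: 95 75 0e 89 91 91 3d 3d
  t3: 3d 95 75 0e 89 91 91 3d

RES = [0x3d, 0x95, 0x75, 0x0e, 0x89, 0x91, 0x91, 0x3d]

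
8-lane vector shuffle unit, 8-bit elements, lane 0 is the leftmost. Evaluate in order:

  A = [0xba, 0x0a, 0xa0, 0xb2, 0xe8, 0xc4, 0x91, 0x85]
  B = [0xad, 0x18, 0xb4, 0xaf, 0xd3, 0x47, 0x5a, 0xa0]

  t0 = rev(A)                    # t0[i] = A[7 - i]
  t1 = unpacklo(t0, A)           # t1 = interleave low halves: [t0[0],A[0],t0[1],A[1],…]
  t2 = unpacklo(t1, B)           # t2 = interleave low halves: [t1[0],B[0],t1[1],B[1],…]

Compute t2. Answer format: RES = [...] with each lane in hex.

RES = [ 0x85  0xad  0xba  0x18  0x91  0xb4  0x0a  0xaf ]

  t0: 85 91 c4 e8 b2 a0 0a ba
  t1: 85 ba 91 0a c4 a0 e8 b2
  t2: 85 ad ba 18 91 b4 0a af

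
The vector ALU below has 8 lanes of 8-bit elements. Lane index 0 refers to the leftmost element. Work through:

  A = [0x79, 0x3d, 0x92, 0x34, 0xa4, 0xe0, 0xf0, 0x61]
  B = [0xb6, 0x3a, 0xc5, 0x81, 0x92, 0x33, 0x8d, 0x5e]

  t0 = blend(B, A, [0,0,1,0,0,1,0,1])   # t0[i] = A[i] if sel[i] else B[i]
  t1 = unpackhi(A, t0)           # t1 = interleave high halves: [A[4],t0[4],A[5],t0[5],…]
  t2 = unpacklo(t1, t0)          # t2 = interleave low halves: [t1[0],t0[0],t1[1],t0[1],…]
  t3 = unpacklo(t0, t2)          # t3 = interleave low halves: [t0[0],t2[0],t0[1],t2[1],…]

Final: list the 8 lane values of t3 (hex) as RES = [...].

RES = [ 0xb6  0xa4  0x3a  0xb6  0x92  0x92  0x81  0x3a ]

t0 = [0xb6, 0x3a, 0x92, 0x81, 0x92, 0xe0, 0x8d, 0x61]
t1 = [0xa4, 0x92, 0xe0, 0xe0, 0xf0, 0x8d, 0x61, 0x61]
t2 = [0xa4, 0xb6, 0x92, 0x3a, 0xe0, 0x92, 0xe0, 0x81]
t3 = [0xb6, 0xa4, 0x3a, 0xb6, 0x92, 0x92, 0x81, 0x3a]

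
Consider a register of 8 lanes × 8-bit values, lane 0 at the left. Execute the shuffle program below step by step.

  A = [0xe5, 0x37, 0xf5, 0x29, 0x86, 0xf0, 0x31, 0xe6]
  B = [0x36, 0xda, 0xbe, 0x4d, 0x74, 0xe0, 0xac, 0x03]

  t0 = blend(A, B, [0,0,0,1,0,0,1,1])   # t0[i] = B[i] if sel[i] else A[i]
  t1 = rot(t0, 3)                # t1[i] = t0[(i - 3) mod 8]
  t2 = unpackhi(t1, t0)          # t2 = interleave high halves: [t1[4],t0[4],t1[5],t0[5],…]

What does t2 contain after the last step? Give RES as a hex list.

  t0: e5 37 f5 4d 86 f0 ac 03
  t1: f0 ac 03 e5 37 f5 4d 86
  t2: 37 86 f5 f0 4d ac 86 03

RES = [0x37, 0x86, 0xf5, 0xf0, 0x4d, 0xac, 0x86, 0x03]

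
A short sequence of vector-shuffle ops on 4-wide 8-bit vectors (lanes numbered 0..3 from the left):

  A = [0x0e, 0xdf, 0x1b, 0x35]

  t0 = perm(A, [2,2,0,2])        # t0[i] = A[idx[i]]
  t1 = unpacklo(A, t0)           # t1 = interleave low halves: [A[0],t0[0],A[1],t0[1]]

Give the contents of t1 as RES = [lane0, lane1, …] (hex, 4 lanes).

RES = [0x0e, 0x1b, 0xdf, 0x1b]

  t0: 1b 1b 0e 1b
  t1: 0e 1b df 1b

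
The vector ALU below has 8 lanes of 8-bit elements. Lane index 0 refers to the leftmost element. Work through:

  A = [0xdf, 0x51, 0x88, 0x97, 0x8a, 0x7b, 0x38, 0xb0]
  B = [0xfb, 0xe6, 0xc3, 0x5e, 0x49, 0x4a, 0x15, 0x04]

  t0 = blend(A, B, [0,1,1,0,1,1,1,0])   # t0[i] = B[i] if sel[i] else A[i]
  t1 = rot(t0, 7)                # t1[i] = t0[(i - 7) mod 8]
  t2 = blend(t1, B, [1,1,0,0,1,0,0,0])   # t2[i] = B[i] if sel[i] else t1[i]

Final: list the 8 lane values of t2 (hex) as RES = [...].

RES = [0xfb, 0xe6, 0x97, 0x49, 0x49, 0x15, 0xb0, 0xdf]

→ t0 |df|e6|c3|97|49|4a|15|b0|
→ t1 |e6|c3|97|49|4a|15|b0|df|
→ t2 |fb|e6|97|49|49|15|b0|df|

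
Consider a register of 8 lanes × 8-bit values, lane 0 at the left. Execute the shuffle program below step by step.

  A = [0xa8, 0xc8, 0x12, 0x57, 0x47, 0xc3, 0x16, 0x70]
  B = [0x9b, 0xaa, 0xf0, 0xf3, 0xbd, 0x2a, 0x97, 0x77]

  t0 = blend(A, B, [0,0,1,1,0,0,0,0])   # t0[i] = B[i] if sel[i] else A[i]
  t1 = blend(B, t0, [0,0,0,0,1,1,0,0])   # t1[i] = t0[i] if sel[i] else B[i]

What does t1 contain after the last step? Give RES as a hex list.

t0 = [0xa8, 0xc8, 0xf0, 0xf3, 0x47, 0xc3, 0x16, 0x70]
t1 = [0x9b, 0xaa, 0xf0, 0xf3, 0x47, 0xc3, 0x97, 0x77]

RES = [0x9b, 0xaa, 0xf0, 0xf3, 0x47, 0xc3, 0x97, 0x77]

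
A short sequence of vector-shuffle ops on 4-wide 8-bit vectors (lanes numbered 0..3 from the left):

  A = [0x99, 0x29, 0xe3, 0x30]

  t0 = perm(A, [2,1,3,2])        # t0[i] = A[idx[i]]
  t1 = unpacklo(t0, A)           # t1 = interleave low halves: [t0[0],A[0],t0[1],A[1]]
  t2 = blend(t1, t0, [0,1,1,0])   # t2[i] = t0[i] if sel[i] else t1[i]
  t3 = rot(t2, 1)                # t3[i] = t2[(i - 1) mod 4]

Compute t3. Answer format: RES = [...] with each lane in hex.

RES = [ 0x29  0xe3  0x29  0x30 ]

  t0: e3 29 30 e3
  t1: e3 99 29 29
  t2: e3 29 30 29
  t3: 29 e3 29 30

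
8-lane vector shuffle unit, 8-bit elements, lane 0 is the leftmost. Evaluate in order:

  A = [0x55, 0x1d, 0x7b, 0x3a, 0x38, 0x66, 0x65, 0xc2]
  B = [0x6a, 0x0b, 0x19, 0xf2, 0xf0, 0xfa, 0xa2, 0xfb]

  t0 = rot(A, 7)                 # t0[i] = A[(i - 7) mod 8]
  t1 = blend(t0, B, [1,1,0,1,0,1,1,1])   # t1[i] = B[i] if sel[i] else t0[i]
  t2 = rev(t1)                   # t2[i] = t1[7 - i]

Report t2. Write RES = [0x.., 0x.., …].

RES = [ 0xfb  0xa2  0xfa  0x66  0xf2  0x3a  0x0b  0x6a ]

→ t0 |1d|7b|3a|38|66|65|c2|55|
→ t1 |6a|0b|3a|f2|66|fa|a2|fb|
→ t2 |fb|a2|fa|66|f2|3a|0b|6a|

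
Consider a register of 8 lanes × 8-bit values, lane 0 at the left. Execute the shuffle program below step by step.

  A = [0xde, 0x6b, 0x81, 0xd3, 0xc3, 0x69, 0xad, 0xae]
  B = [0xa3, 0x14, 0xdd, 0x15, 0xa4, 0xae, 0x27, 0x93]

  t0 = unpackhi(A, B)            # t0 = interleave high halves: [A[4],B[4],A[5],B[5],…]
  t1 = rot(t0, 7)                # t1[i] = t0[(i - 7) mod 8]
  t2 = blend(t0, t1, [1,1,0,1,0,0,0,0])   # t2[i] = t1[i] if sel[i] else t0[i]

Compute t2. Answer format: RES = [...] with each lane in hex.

  t0: c3 a4 69 ae ad 27 ae 93
  t1: a4 69 ae ad 27 ae 93 c3
  t2: a4 69 69 ad ad 27 ae 93

RES = [ 0xa4  0x69  0x69  0xad  0xad  0x27  0xae  0x93 ]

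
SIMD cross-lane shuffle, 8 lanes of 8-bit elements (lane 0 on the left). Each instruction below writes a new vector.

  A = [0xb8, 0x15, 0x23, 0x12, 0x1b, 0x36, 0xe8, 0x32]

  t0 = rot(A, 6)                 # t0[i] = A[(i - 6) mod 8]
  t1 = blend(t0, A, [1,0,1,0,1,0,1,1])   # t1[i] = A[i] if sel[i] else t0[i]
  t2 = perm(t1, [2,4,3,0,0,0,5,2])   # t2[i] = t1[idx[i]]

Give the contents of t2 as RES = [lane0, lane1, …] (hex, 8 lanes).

  t0: 23 12 1b 36 e8 32 b8 15
  t1: b8 12 23 36 1b 32 e8 32
  t2: 23 1b 36 b8 b8 b8 32 23

RES = [ 0x23  0x1b  0x36  0xb8  0xb8  0xb8  0x32  0x23 ]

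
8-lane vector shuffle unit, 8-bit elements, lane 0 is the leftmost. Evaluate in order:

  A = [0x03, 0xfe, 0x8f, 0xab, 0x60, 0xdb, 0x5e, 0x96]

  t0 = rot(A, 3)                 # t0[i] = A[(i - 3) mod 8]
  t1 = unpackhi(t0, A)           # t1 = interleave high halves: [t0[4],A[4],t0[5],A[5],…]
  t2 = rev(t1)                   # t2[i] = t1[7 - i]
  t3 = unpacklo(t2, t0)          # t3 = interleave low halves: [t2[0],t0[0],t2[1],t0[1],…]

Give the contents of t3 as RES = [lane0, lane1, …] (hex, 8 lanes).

RES = [0x96, 0xdb, 0x60, 0x5e, 0x5e, 0x96, 0xab, 0x03]

t0 = [0xdb, 0x5e, 0x96, 0x03, 0xfe, 0x8f, 0xab, 0x60]
t1 = [0xfe, 0x60, 0x8f, 0xdb, 0xab, 0x5e, 0x60, 0x96]
t2 = [0x96, 0x60, 0x5e, 0xab, 0xdb, 0x8f, 0x60, 0xfe]
t3 = [0x96, 0xdb, 0x60, 0x5e, 0x5e, 0x96, 0xab, 0x03]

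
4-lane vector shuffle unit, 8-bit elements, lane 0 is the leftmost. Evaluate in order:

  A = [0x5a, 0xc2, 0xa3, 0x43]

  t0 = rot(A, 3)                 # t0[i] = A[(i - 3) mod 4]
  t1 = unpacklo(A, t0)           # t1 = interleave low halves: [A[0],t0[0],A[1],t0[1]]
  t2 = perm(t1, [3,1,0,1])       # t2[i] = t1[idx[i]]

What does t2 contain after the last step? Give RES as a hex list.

  t0: c2 a3 43 5a
  t1: 5a c2 c2 a3
  t2: a3 c2 5a c2

RES = [0xa3, 0xc2, 0x5a, 0xc2]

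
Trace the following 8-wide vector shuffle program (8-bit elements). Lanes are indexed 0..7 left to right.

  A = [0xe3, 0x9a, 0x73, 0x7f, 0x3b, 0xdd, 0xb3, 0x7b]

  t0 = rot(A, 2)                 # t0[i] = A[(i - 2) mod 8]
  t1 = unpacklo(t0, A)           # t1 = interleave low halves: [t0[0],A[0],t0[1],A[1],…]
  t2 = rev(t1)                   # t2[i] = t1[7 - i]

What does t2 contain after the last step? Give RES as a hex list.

  t0: b3 7b e3 9a 73 7f 3b dd
  t1: b3 e3 7b 9a e3 73 9a 7f
  t2: 7f 9a 73 e3 9a 7b e3 b3

RES = [ 0x7f  0x9a  0x73  0xe3  0x9a  0x7b  0xe3  0xb3 ]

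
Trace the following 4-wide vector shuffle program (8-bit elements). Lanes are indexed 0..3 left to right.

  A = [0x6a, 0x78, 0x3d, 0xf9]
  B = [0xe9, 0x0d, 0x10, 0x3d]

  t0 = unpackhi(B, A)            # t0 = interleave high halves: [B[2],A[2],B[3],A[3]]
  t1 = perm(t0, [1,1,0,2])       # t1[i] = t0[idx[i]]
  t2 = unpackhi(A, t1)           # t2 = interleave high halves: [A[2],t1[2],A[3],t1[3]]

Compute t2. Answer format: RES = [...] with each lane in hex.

RES = [0x3d, 0x10, 0xf9, 0x3d]

t0 = [0x10, 0x3d, 0x3d, 0xf9]
t1 = [0x3d, 0x3d, 0x10, 0x3d]
t2 = [0x3d, 0x10, 0xf9, 0x3d]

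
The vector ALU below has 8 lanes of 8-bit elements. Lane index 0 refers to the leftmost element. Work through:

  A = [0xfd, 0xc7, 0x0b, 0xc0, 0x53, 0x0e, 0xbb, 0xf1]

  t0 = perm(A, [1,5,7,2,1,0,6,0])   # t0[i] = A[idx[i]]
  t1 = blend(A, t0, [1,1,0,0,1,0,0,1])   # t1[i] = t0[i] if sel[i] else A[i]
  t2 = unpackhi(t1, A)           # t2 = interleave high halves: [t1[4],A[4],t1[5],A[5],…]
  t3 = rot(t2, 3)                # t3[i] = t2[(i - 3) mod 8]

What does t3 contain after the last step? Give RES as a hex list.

RES = [0xbb, 0xfd, 0xf1, 0xc7, 0x53, 0x0e, 0x0e, 0xbb]

  t0: c7 0e f1 0b c7 fd bb fd
  t1: c7 0e 0b c0 c7 0e bb fd
  t2: c7 53 0e 0e bb bb fd f1
  t3: bb fd f1 c7 53 0e 0e bb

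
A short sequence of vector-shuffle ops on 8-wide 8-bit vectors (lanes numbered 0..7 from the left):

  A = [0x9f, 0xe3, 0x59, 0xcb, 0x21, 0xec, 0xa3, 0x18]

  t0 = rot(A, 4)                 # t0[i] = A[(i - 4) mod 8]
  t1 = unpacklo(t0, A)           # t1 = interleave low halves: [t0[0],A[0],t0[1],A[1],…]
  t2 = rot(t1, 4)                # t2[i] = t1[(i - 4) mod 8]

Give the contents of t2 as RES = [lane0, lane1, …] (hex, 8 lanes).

  t0: 21 ec a3 18 9f e3 59 cb
  t1: 21 9f ec e3 a3 59 18 cb
  t2: a3 59 18 cb 21 9f ec e3

RES = [ 0xa3  0x59  0x18  0xcb  0x21  0x9f  0xec  0xe3 ]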